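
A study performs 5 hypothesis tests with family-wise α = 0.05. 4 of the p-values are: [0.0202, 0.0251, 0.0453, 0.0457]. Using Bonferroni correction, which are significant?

Bonferroni α = 0.05/5 = 0.01. None of the given p-values are significant.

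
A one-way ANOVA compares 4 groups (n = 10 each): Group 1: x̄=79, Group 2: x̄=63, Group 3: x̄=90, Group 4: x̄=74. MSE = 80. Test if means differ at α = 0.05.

Grand mean = 76.5. SS_between = 3770.0, MS_between = 1256.67. F = 15.708, F_crit ≈ 2.866. Reject H₀.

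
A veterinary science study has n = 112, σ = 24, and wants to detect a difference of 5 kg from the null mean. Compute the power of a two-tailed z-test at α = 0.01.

SE = σ/√n = 24/√112 = 2.268. Non-centrality λ = d/SE = 5/2.268 = 2.205. Power ≈ Φ(λ - z_{α/2}) = Φ(2.205 - 2.576) = Φ(-0.371) = 0.355.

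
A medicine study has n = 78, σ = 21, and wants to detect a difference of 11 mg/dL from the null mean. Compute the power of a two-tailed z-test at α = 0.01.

SE = σ/√n = 21/√78 = 2.378. Non-centrality λ = d/SE = 11/2.378 = 4.626. Power ≈ Φ(λ - z_{α/2}) = Φ(4.626 - 2.576) = Φ(2.05) = 0.98.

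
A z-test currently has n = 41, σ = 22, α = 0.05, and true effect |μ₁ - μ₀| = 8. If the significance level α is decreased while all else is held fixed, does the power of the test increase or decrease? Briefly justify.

Power decreases: a smaller α raises the critical value, so less of the H₁ sampling distribution falls in the rejection region.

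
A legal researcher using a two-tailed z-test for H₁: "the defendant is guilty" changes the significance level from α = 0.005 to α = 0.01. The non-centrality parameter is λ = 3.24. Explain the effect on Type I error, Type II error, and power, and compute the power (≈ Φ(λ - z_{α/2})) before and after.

Increasing α from 0.005 to 0.01:
• Type I error rate increases (α is the Type I rate by definition).
• Critical value moves from z_{α/2} = 2.807 to 2.576, so power = Φ(λ - z_{α/2}) goes from Φ(3.24 - 2.807) = 0.667 to Φ(3.24 - 2.576) = 0.747.
• Type II error rate β = 1 - power therefore decreases (0.333 → 0.253).
Appropriate when false negatives are costly — here, acquitting a guilty person.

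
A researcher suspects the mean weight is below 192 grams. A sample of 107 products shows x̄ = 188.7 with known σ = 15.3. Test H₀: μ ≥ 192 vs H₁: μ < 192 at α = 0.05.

z = -2.231. Critical value: -1.645. Reject H₀.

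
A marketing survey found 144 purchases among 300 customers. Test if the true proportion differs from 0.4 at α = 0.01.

p̂ = 0.48, p₀ = 0.4. z = (p̂ - p₀)/√(p₀(1-p₀)/n) = 2.828. Critical: ±2.576. Reject H₀.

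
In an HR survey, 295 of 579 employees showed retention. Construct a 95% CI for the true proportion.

p̂ = 0.509. CI = p̂ ± z*√(p̂(1-p̂)/n) = (0.469, 0.55)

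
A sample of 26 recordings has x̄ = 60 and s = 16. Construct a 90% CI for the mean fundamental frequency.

CI = x̄ ± t*(s/√n) = 60 ± 1.708(16/√26) = (54.64, 65.36)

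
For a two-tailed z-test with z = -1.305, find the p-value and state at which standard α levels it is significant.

p = 2·P(Z > |-1.305|) = 2·(1 - Φ(1.305)) ≈ 0.1919. Not significant at any standard level.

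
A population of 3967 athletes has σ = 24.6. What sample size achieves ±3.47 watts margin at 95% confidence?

Without FPC: n₀ = (1.96×24.6/3.47)² = 193.074. With FPC: n = n₀N/(n₀+N-1) = 184.2 → n = 185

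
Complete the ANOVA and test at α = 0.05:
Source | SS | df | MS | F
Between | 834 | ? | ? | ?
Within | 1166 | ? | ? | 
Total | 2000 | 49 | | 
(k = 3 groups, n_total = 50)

df_between = 2, df_within = 47. MS_between = 417.0, MS_within = 24.81. F = 16.809, F_crit ≈ 3.195. Reject H₀.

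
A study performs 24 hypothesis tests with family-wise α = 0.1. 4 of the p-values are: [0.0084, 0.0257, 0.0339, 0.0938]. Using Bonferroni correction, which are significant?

Bonferroni α = 0.1/24 = 0.00417. None of the given p-values are significant.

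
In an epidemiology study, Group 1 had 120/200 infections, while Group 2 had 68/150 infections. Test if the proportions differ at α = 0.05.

p̂₁ = 0.6, p̂₂ = 0.453, pooled p̂ = 0.537. z = 2.723. Critical: ±1.96. Reject H₀.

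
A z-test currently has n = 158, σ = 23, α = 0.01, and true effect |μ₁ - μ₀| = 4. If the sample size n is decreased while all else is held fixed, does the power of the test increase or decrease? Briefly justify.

Power decreases: a smaller n inflates the standard error σ/√n, pulling the sampling distribution under H₁ back toward the critical value.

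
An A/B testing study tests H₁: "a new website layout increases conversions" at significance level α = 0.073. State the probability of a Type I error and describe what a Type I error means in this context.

P(Type I error) = α = 0.073. A Type I error is rejecting H₀ when H₀ is actually true (false positive) — here, concluding that a new website layout increases conversions when in fact this is not the case. Consequence: rolling out a layout that doesn't actually help — wasted engineering effort.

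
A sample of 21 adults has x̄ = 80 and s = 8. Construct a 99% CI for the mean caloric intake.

CI = x̄ ± t*(s/√n) = 80 ± 2.845(8/√21) = (75.03, 84.97)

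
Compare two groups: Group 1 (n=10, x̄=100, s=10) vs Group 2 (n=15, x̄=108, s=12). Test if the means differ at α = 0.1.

Pooled sp = 11.26. t = -1.74, df = 23. Critical t = ±1.714. Reject H₀.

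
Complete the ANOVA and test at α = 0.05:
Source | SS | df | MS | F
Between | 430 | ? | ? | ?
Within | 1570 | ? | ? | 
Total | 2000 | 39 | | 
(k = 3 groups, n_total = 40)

df_between = 2, df_within = 37. MS_between = 215.0, MS_within = 42.43. F = 5.067, F_crit ≈ 3.252. Reject H₀.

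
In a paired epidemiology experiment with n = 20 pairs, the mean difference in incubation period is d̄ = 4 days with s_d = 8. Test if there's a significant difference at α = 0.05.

t = d̄/(s_d/√n) = 4/(8/√20) = 2.236. df = 19, critical t = ±2.093. Reject H₀.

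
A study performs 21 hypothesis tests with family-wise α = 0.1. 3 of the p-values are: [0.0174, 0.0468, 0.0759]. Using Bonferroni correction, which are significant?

Bonferroni α = 0.1/21 = 0.00476. None of the given p-values are significant.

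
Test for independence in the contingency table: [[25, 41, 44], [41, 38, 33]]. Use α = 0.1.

χ² = 5.547. df = 2, critical = 4.605. Reject H₀. Variables are dependent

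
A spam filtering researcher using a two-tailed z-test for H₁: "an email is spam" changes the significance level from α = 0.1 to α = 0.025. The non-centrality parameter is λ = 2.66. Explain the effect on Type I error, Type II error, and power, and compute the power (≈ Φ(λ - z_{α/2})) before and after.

Decreasing α from 0.1 to 0.025:
• Type I error rate decreases (α is the Type I rate by definition).
• Critical value moves from z_{α/2} = 1.645 to 2.241, so power = Φ(λ - z_{α/2}) goes from Φ(2.66 - 1.645) = 0.845 to Φ(2.66 - 2.241) = 0.662.
• Type II error rate β = 1 - power therefore increases (0.155 → 0.338).
Appropriate when false positives are costly — here, a legitimate email is sent to the spam folder and the user misses it.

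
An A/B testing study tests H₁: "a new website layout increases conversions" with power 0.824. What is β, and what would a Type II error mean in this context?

β = 1 - power = 1 - 0.824 = 0.176. A Type II error is failing to reject H₀ when H₀ is false (false negative) — here, failing to conclude that a new website layout increases conversions when in fact it is true. Consequence: discarding a layout that would have improved conversions — lost revenue.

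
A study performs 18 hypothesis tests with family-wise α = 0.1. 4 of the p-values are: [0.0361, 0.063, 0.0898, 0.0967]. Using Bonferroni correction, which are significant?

Bonferroni α = 0.1/18 = 0.00556. None of the given p-values are significant.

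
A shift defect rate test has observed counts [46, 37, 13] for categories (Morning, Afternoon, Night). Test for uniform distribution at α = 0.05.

Expected = 32 each. χ² = Σ(O-E)²/E = 18.188. df = 2, critical value = 5.991. Reject H₀.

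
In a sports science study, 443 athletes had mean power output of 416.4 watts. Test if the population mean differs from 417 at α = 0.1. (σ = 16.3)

z = (x̄ - μ₀)/(σ/√n) = (416.4 - 417)/(16.3/√443) = -0.775. Critical value: ±1.645. Since |-0.775| ≤ 1.645, Fail to reject H₀.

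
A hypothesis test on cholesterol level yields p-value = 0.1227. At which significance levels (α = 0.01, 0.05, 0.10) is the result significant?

p = 0.1227. Not significant at any of the given levels.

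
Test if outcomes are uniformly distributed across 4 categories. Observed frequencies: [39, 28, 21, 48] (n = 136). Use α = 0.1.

Expected = 34 each. χ² = Σ(O-E)²/E = 12.529. df = 3, critical value = 6.251. Reject H₀.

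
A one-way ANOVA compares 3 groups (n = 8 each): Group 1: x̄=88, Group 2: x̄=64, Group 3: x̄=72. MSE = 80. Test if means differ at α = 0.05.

Grand mean = 74.67. SS_between = 2389.33, MS_between = 1194.67. F = 14.933, F_crit ≈ 3.467. Reject H₀.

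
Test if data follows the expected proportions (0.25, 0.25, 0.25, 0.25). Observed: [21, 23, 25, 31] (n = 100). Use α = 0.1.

Expected: [25.0, 25.0, 25.0, 25.0]. χ² = 2.24. df = 3, critical = 6.251. Fail to reject H₀.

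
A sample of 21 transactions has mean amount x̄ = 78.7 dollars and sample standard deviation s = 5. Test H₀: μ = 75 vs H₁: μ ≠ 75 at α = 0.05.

t = (x̄ - μ₀)/(s/√n) = (78.7 - 75)/(5/√21) = 3.391. df = 20, critical t = ±2.086. Reject H₀.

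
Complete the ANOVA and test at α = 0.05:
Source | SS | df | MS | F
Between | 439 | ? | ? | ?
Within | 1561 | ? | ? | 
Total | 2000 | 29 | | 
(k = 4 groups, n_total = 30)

df_between = 3, df_within = 26. MS_between = 146.33, MS_within = 60.04. F = 2.437, F_crit ≈ 2.975. Fail to reject H₀.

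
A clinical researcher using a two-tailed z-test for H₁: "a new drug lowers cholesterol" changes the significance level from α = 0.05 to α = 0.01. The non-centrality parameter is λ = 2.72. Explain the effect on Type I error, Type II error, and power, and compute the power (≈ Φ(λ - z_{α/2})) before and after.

Decreasing α from 0.05 to 0.01:
• Type I error rate decreases (α is the Type I rate by definition).
• Critical value moves from z_{α/2} = 1.96 to 2.576, so power = Φ(λ - z_{α/2}) goes from Φ(2.72 - 1.96) = 0.776 to Φ(2.72 - 2.576) = 0.557.
• Type II error rate β = 1 - power therefore increases (0.224 → 0.443).
Appropriate when false positives are costly — here, approving an ineffective drug — patients take a useless medication and may skip effective alternatives.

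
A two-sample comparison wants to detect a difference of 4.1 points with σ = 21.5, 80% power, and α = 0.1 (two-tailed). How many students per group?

n per group = 2(z_α/2 + z_β)²σ²/d² = 2×(1.645 + 0.84)²×21.5²/4.1² = 339.6 → n = 340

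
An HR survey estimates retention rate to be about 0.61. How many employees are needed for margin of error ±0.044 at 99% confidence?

n = z²p(1-p)/E² = 2.576²×0.61×0.39/0.044² = 815.4 → n = 816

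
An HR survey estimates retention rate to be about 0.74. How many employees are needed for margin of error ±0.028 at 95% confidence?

n = z²p(1-p)/E² = 1.96²×0.74×0.26/0.028² = 942.8 → n = 943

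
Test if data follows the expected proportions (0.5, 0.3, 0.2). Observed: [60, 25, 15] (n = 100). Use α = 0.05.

Expected: [50.0, 30.0, 20.0]. χ² = 4.083. df = 2, critical = 5.991. Fail to reject H₀.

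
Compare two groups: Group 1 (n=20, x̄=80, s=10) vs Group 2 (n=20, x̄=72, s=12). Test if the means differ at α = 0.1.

Pooled sp = 11.05. t = 2.29, df = 38. Critical t = ±1.686. Reject H₀.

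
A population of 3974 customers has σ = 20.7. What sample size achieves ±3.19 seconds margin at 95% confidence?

Without FPC: n₀ = (1.96×20.7/3.19)² = 161.76. With FPC: n = n₀N/(n₀+N-1) = 155.5 → n = 156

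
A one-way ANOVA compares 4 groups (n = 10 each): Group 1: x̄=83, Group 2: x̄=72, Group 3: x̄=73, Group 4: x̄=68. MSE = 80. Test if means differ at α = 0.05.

Grand mean = 74.0. SS_between = 1220.0, MS_between = 406.67. F = 5.083, F_crit ≈ 2.866. Reject H₀.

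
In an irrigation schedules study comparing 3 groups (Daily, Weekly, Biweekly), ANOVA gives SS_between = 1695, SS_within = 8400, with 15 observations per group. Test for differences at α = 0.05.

df_between = 2, df_within = 42. F = MS_between/MS_within = 847.5/200.0 = 4.237. F_crit ≈ 3.22. Reject H₀. At least one mean differs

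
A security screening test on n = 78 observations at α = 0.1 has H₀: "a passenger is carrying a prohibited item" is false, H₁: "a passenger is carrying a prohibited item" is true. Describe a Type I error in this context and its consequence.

Type I error: rejecting H₀ when it is true — concluding that a passenger is carrying a prohibited item when in fact it is not. Consequence: detaining an innocent passenger — delay and inconvenience.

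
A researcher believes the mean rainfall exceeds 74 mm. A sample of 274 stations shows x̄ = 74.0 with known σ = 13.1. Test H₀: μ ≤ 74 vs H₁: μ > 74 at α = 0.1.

z = 0.0. Critical value: 1.28. Fail to reject H₀.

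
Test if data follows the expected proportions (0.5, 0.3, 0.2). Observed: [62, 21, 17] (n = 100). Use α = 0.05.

Expected: [50.0, 30.0, 20.0]. χ² = 6.03. df = 2, critical = 5.991. Reject H₀.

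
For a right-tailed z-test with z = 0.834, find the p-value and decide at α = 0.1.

p = P(Z > 0.834) = 1 - Φ(0.834) ≈ 0.2021. Since p ≥ 0.1, fail to reject H₀ (not significant) at α = 0.1.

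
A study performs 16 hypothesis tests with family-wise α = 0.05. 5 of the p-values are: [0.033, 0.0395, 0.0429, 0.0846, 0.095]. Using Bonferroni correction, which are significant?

Bonferroni α = 0.05/16 = 0.00313. None of the given p-values are significant.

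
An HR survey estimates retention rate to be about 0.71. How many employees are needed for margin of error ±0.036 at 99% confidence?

n = z²p(1-p)/E² = 2.576²×0.71×0.29/0.036² = 1054.2 → n = 1055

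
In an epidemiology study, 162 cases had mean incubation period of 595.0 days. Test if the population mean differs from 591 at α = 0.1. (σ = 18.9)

z = (x̄ - μ₀)/(σ/√n) = (595.0 - 591)/(18.9/√162) = 2.694. Critical value: ±1.645. Since |2.694| > 1.645, Reject H₀.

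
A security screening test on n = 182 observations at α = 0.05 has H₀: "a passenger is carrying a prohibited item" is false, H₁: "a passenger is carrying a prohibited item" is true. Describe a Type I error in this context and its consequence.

Type I error: rejecting H₀ when it is true — concluding that a passenger is carrying a prohibited item when in fact it is not. Consequence: detaining an innocent passenger — delay and inconvenience.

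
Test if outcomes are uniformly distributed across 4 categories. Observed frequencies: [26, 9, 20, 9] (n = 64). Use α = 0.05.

Expected = 16 each. χ² = Σ(O-E)²/E = 13.375. df = 3, critical value = 7.815. Reject H₀.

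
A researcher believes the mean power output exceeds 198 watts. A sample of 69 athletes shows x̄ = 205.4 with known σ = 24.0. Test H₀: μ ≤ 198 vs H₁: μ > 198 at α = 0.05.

z = 2.561. Critical value: 1.645. Reject H₀.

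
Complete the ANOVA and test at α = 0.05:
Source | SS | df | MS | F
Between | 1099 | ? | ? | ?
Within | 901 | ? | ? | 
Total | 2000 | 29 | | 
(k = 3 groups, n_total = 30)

df_between = 2, df_within = 27. MS_between = 549.5, MS_within = 33.37. F = 16.467, F_crit ≈ 3.354. Reject H₀.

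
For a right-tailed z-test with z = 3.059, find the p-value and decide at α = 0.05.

p = P(Z > 3.059) = 1 - Φ(3.059) ≈ 0.0011. Since p < 0.05, reject H₀ (significant) at α = 0.05.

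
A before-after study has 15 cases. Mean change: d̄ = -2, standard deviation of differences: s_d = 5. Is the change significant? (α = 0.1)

t = d̄/(s_d/√n) = -2/(5/√15) = -1.549. df = 14, critical t = ±1.761. Fail to reject H₀.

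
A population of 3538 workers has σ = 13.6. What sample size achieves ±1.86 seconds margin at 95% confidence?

Without FPC: n₀ = (1.96×13.6/1.86)² = 205.383. With FPC: n = n₀N/(n₀+N-1) = 194.2 → n = 195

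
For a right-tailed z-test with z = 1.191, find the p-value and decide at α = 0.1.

p = P(Z > 1.191) = 1 - Φ(1.191) ≈ 0.1168. Since p ≥ 0.1, fail to reject H₀ (not significant) at α = 0.1.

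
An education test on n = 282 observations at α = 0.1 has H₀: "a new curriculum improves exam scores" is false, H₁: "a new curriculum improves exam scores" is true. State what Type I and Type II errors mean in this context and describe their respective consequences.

Type I (false positive): concluding that a new curriculum improves exam scores when it is not — adopting a curriculum that gives no real benefit — disruption for nothing. Type II (false negative): failing to conclude that a new curriculum improves exam scores when it is — keeping the old curriculum when the new one would have helped students. Which is costlier depends on domain priorities and is a judgement call rather than a statistical fact.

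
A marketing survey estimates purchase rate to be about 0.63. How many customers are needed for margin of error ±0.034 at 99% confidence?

n = z²p(1-p)/E² = 2.576²×0.63×0.37/0.034² = 1338.1 → n = 1339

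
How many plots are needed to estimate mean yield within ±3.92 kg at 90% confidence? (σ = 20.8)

n = (z*σ/E)² = (1.645×20.8/3.92)² = 76.2 → n = 77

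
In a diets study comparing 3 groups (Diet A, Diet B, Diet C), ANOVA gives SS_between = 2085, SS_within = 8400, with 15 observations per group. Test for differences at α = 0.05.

df_between = 2, df_within = 42. F = MS_between/MS_within = 1042.5/200.0 = 5.213. F_crit ≈ 3.22. Reject H₀. At least one mean differs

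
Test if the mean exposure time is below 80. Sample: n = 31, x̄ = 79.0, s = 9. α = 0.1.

t = (79.0 - 80)/(9/√31) = -0.619, df = 30. Critical t = -1.31. Fail to reject H₀.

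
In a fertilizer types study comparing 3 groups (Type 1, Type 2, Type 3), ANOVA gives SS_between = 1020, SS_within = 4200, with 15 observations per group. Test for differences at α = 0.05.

df_between = 2, df_within = 42. F = MS_between/MS_within = 510.0/100.0 = 5.1. F_crit ≈ 3.22. Reject H₀. At least one mean differs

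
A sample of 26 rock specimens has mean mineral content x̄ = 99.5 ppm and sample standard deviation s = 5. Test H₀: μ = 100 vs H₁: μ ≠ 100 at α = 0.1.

t = (x̄ - μ₀)/(s/√n) = (99.5 - 100)/(5/√26) = -0.51. df = 25, critical t = ±1.708. Fail to reject H₀.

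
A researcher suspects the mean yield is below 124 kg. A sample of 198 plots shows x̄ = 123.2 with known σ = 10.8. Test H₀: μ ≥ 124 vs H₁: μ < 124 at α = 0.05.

z = -1.042. Critical value: -1.645. Fail to reject H₀.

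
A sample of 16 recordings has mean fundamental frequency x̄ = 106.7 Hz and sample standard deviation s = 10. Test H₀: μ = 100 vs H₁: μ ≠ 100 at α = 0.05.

t = (x̄ - μ₀)/(s/√n) = (106.7 - 100)/(10/√16) = 2.68. df = 15, critical t = ±2.131. Reject H₀.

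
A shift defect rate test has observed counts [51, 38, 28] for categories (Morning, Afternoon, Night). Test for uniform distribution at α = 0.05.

Expected = 39 each. χ² = Σ(O-E)²/E = 6.821. df = 2, critical value = 5.991. Reject H₀.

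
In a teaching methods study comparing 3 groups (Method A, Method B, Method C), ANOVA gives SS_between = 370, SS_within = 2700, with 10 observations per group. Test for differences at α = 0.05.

df_between = 2, df_within = 27. F = MS_between/MS_within = 185.0/100.0 = 1.85. F_crit ≈ 3.354. Fail to reject H₀.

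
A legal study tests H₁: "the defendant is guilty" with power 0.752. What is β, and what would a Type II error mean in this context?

β = 1 - power = 1 - 0.752 = 0.248. A Type II error is failing to reject H₀ when H₀ is false (false negative) — here, failing to conclude that the defendant is guilty when in fact it is true. Consequence: acquitting a guilty person.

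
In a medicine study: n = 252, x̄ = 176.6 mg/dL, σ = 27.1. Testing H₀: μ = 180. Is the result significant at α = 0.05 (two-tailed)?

z = (176.6 - 180)/(27.1/√252) = -1.992. Since |z| > 1.96, significant at α = 0.05.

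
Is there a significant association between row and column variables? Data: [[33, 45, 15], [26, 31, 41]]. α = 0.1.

χ² = 15.361. df = 2, critical = 4.605. Reject H₀. Variables are dependent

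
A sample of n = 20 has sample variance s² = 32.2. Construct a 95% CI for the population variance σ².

df = 19. χ²_{0.025} = 32.852, χ²_{0.975} = 8.907. CI for σ² = ((n-1)s²/χ²_{α/2}, (n-1)s²/χ²_{1-α/2}) = (19·32.2/32.852, 19·32.2/8.907) = (18.62, 68.69)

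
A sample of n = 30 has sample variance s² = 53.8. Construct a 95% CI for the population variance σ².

df = 29. χ²_{0.025} = 45.722, χ²_{0.975} = 16.047. CI for σ² = ((n-1)s²/χ²_{α/2}, (n-1)s²/χ²_{1-α/2}) = (29·53.8/45.722, 29·53.8/16.047) = (34.12, 97.23)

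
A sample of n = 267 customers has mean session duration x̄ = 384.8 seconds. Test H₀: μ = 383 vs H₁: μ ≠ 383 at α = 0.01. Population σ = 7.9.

z = (x̄ - μ₀)/(σ/√n) = (384.8 - 383)/(7.9/√267) = 3.723. Critical value: ±2.576. Since |3.723| > 2.576, Reject H₀.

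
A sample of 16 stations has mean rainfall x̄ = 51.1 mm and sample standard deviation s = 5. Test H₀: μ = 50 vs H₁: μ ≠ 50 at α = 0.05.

t = (x̄ - μ₀)/(s/√n) = (51.1 - 50)/(5/√16) = 0.88. df = 15, critical t = ±2.131. Fail to reject H₀.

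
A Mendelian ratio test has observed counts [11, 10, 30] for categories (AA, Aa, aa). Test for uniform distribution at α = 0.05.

Expected = 17 each. χ² = Σ(O-E)²/E = 14.941. df = 2, critical value = 5.991. Reject H₀.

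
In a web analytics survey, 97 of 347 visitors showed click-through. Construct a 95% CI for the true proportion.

p̂ = 0.28. CI = p̂ ± z*√(p̂(1-p̂)/n) = (0.232, 0.327)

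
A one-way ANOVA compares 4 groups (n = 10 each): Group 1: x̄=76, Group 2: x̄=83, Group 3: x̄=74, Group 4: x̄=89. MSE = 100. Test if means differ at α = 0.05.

Grand mean = 80.5. SS_between = 1410.0, MS_between = 470.0. F = 4.7, F_crit ≈ 2.866. Reject H₀.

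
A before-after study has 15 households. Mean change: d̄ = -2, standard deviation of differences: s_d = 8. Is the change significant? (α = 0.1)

t = d̄/(s_d/√n) = -2/(8/√15) = -0.968. df = 14, critical t = ±1.761. Fail to reject H₀.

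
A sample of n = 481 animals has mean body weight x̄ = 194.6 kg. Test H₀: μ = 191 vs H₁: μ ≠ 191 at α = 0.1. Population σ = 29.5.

z = (x̄ - μ₀)/(σ/√n) = (194.6 - 191)/(29.5/√481) = 2.676. Critical value: ±1.645. Since |2.676| > 1.645, Reject H₀.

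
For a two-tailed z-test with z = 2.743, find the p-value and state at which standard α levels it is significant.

p = 2·P(Z > |2.743|) = 2·(1 - Φ(2.743)) ≈ 0.0061. Significant at α = 0.1; Significant at α = 0.05; Significant at α = 0.01.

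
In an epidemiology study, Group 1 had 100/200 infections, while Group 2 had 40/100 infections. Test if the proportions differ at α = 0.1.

p̂₁ = 0.5, p̂₂ = 0.4, pooled p̂ = 0.467. z = 1.637. Critical: ±1.645. Fail to reject H₀.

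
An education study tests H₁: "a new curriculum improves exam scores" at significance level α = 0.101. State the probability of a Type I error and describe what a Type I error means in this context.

P(Type I error) = α = 0.101. A Type I error is rejecting H₀ when H₀ is actually true (false positive) — here, concluding that a new curriculum improves exam scores when in fact this is not the case. Consequence: adopting a curriculum that gives no real benefit — disruption for nothing.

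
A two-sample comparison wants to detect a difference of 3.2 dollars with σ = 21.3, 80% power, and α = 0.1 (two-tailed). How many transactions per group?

n per group = 2(z_α/2 + z_β)²σ²/d² = 2×(1.645 + 0.84)²×21.3²/3.2² = 547.2 → n = 548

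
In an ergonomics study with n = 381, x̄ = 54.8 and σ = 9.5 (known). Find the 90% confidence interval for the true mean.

CI = x̄ ± z*(σ/√n) = 54.8 ± 1.645(9.5/√381) = 54.8 ± 0.8 = (54.0, 55.6)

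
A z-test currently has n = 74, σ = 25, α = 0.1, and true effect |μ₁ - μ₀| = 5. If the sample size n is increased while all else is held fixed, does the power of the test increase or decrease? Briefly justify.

Power increases: a larger n shrinks the standard error σ/√n, moving the sampling distribution under H₁ further from the critical value.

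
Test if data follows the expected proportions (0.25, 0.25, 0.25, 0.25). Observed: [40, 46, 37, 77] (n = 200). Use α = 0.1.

Expected: [50.0, 50.0, 50.0, 50.0]. χ² = 20.28. df = 3, critical = 6.251. Reject H₀.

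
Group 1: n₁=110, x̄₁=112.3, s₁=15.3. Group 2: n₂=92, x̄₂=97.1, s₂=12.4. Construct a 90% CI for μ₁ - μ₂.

Difference = 15.2. SE = √(15.3²/110 + 12.4²/92) = 1.949. CI = (11.99, 18.41)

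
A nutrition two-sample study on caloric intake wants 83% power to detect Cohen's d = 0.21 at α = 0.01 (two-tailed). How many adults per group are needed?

z_{α/2} = 2.576, z_β = Φ⁻¹(0.83) = 0.954. For small effect (d = 0.21): n per group = 2(z_{α/2} + z_β)²/d² = 2(2.576 + 0.954)²/0.21² = 565.1 → 566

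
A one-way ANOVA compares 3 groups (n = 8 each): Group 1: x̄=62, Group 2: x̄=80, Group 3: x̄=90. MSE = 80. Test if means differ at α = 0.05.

Grand mean = 77.33. SS_between = 3221.33, MS_between = 1610.67. F = 20.133, F_crit ≈ 3.467. Reject H₀.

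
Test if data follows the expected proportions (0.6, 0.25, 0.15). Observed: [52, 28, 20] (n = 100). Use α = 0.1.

Expected: [60.0, 25.0, 15.0]. χ² = 3.093. df = 2, critical = 4.605. Fail to reject H₀.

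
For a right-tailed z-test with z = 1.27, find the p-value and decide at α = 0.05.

p = P(Z > 1.27) = 1 - Φ(1.27) ≈ 0.102. Since p ≥ 0.05, fail to reject H₀ (not significant) at α = 0.05.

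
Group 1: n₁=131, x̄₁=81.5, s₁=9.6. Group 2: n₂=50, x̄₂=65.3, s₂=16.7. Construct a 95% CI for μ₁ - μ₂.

Difference = 16.2. SE = √(9.6²/131 + 16.7²/50) = 2.506. CI = (11.29, 21.11)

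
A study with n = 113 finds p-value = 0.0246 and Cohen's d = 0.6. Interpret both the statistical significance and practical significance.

Statistically significant (p = 0.0246 < 0.05). Cohen's d = 0.6 indicates a medium effect size. Both statistical and practical significance should be considered.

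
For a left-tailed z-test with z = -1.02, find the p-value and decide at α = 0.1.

p = P(Z < -1.02) = Φ(-1.02) ≈ 0.1539. Since p ≥ 0.1, fail to reject H₀ (not significant) at α = 0.1.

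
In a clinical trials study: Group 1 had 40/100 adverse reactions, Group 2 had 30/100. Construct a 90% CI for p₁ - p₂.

p̂₁ = 0.4, p̂₂ = 0.3. Difference = 0.1. CI = (-0.01, 0.21)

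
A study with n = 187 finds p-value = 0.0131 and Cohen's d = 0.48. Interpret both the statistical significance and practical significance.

Statistically significant (p = 0.0131 < 0.05). Cohen's d = 0.48 indicates a small effect size. Both statistical and practical significance should be considered.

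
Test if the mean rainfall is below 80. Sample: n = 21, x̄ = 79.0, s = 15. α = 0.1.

t = (79.0 - 80)/(15/√21) = -0.306, df = 20. Critical t = -1.325. Fail to reject H₀.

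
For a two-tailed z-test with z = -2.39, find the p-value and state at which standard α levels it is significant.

p = 2·P(Z > |-2.39|) = 2·(1 - Φ(2.39)) ≈ 0.0168. Significant at α = 0.1; Significant at α = 0.05.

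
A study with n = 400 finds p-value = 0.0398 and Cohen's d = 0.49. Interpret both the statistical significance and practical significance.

Statistically significant (p = 0.0398 < 0.05). Cohen's d = 0.49 indicates a small effect size. Both statistical and practical significance should be considered.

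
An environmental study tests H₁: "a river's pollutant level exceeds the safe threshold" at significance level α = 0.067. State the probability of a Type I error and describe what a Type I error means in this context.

P(Type I error) = α = 0.067. A Type I error is rejecting H₀ when H₀ is actually true (false positive) — here, concluding that a river's pollutant level exceeds the safe threshold when in fact this is not the case. Consequence: shutting down a compliant factory unnecessarily.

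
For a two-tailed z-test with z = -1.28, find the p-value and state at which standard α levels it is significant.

p = 2·P(Z > |-1.28|) = 2·(1 - Φ(1.28)) ≈ 0.2005. Not significant at any standard level.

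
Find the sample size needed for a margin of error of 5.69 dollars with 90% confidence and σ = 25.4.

n = (z*σ/E)² = (1.645×25.4/5.69)² = 53.9 → n = 54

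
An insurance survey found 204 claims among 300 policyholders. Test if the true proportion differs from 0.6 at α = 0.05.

p̂ = 0.68, p₀ = 0.6. z = (p̂ - p₀)/√(p₀(1-p₀)/n) = 2.828. Critical: ±1.96. Reject H₀.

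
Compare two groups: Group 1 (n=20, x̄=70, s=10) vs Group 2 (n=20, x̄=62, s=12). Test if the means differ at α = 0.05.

Pooled sp = 11.05. t = 2.29, df = 38. Critical t = ±2.024. Reject H₀.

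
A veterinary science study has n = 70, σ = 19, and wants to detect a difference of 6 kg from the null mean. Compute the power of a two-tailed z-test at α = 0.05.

SE = σ/√n = 19/√70 = 2.271. Non-centrality λ = d/SE = 6/2.271 = 2.642. Power ≈ Φ(λ - z_{α/2}) = Φ(2.642 - 1.96) = Φ(0.682) = 0.752.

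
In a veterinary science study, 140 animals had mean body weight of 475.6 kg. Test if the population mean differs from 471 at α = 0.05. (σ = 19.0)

z = (x̄ - μ₀)/(σ/√n) = (475.6 - 471)/(19.0/√140) = 2.865. Critical value: ±1.96. Since |2.865| > 1.96, Reject H₀.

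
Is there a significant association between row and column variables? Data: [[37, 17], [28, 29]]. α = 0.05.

χ² = 4.299. df = 1, critical = 3.841. Reject H₀. Variables are dependent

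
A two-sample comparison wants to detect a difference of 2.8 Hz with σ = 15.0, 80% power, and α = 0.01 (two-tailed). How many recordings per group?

n per group = 2(z_α/2 + z_β)²σ²/d² = 2×(2.576 + 0.84)²×15.0²/2.8² = 669.8 → n = 670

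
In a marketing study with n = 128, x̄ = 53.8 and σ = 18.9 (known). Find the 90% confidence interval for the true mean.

CI = x̄ ± z*(σ/√n) = 53.8 ± 1.645(18.9/√128) = 53.8 ± 2.75 = (51.05, 56.55)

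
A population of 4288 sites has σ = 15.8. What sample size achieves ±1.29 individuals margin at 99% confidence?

Without FPC: n₀ = (2.576×15.8/1.29)² = 995.466. With FPC: n = n₀N/(n₀+N-1) = 808.1 → n = 809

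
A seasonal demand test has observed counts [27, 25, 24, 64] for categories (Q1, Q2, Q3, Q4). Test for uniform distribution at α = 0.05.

Expected = 35 each. χ² = Σ(O-E)²/E = 32.171. df = 3, critical value = 7.815. Reject H₀.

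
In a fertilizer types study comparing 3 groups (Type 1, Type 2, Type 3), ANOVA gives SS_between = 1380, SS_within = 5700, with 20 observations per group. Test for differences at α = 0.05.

df_between = 2, df_within = 57. F = MS_between/MS_within = 690.0/100.0 = 6.9. F_crit ≈ 3.159. Reject H₀. At least one mean differs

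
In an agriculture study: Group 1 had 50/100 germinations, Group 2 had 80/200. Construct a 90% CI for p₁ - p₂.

p̂₁ = 0.5, p̂₂ = 0.4. Difference = 0.1. CI = (-0.0, 0.2)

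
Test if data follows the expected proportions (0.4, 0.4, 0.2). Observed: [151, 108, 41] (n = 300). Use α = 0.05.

Expected: [120.0, 120.0, 60.0]. χ² = 15.225. df = 2, critical = 5.991. Reject H₀.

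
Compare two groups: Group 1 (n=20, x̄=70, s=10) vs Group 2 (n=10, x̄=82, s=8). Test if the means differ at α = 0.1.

Pooled sp = 9.4. t = -3.295, df = 28. Critical t = ±1.701. Reject H₀.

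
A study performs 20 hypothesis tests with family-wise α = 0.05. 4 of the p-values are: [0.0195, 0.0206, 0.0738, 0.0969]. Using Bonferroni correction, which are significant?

Bonferroni α = 0.05/20 = 0.0025. None of the given p-values are significant.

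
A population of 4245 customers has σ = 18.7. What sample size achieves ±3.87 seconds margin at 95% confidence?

Without FPC: n₀ = (1.96×18.7/3.87)² = 89.696. With FPC: n = n₀N/(n₀+N-1) = 87.9 → n = 88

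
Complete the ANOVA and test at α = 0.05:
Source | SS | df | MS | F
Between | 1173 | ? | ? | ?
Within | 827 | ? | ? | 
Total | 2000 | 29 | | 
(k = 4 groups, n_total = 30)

df_between = 3, df_within = 26. MS_between = 391.0, MS_within = 31.81. F = 12.293, F_crit ≈ 2.975. Reject H₀.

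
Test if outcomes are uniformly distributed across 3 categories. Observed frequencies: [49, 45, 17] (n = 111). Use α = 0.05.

Expected = 37 each. χ² = Σ(O-E)²/E = 16.432. df = 2, critical value = 5.991. Reject H₀.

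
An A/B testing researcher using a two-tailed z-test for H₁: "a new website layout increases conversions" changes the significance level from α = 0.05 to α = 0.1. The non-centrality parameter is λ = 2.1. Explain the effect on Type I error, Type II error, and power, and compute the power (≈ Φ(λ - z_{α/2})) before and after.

Increasing α from 0.05 to 0.1:
• Type I error rate increases (α is the Type I rate by definition).
• Critical value moves from z_{α/2} = 1.96 to 1.645, so power = Φ(λ - z_{α/2}) goes from Φ(2.1 - 1.96) = 0.556 to Φ(2.1 - 1.645) = 0.675.
• Type II error rate β = 1 - power therefore decreases (0.444 → 0.325).
Appropriate when false negatives are costly — here, discarding a layout that would have improved conversions — lost revenue.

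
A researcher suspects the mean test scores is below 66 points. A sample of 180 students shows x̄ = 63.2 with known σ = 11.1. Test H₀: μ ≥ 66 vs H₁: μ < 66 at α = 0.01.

z = -3.384. Critical value: -2.33. Reject H₀.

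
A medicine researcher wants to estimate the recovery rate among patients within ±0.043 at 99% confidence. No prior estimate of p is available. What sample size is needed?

Conservative approach: use p = 0.5 (maximizes p(1-p) = 0.25). n = z²(0.25)/E² = 2.576²×0.25/0.043² = 897.2 → n = 898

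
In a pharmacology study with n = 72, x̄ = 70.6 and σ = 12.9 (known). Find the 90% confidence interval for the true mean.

CI = x̄ ± z*(σ/√n) = 70.6 ± 1.645(12.9/√72) = 70.6 ± 2.5 = (68.1, 73.1)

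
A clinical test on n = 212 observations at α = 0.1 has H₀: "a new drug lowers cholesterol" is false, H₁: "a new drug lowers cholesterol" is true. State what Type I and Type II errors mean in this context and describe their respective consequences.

Type I (false positive): concluding that a new drug lowers cholesterol when it is not — approving an ineffective drug — patients take a useless medication and may skip effective alternatives. Type II (false negative): failing to conclude that a new drug lowers cholesterol when it is — shelving an effective drug — patients miss out on a treatment that would have helped. Which is costlier depends on domain priorities and is a judgement call rather than a statistical fact.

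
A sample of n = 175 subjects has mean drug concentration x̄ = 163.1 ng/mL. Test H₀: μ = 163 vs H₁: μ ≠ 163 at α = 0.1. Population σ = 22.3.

z = (x̄ - μ₀)/(σ/√n) = (163.1 - 163)/(22.3/√175) = 0.059. Critical value: ±1.645. Since |0.059| ≤ 1.645, Fail to reject H₀.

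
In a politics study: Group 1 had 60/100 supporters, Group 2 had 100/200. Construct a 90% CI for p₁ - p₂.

p̂₁ = 0.6, p̂₂ = 0.5. Difference = 0.1. CI = (0.001, 0.199)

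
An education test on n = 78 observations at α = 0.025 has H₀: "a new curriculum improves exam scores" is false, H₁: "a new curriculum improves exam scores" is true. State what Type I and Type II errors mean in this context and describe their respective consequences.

Type I (false positive): concluding that a new curriculum improves exam scores when it is not — adopting a curriculum that gives no real benefit — disruption for nothing. Type II (false negative): failing to conclude that a new curriculum improves exam scores when it is — keeping the old curriculum when the new one would have helped students. Which is costlier depends on domain priorities and is a judgement call rather than a statistical fact.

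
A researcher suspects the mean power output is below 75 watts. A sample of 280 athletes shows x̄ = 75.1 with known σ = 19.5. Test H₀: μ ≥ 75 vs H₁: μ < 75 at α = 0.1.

z = 0.086. Critical value: -1.28. Fail to reject H₀.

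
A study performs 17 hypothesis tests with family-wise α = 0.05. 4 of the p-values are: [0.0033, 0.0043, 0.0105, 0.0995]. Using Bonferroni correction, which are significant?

Bonferroni α = 0.05/17 = 0.00294. None of the given p-values are significant.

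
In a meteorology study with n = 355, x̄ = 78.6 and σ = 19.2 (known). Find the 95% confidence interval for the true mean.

CI = x̄ ± z*(σ/√n) = 78.6 ± 1.96(19.2/√355) = 78.6 ± 2.0 = (76.6, 80.6)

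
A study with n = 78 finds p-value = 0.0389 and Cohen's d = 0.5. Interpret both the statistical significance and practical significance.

Statistically significant (p = 0.0389 < 0.05). Cohen's d = 0.5 indicates a medium effect size. Both statistical and practical significance should be considered.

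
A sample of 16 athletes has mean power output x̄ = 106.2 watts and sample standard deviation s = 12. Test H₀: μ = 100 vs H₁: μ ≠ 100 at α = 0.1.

t = (x̄ - μ₀)/(s/√n) = (106.2 - 100)/(12/√16) = 2.067. df = 15, critical t = ±1.753. Reject H₀.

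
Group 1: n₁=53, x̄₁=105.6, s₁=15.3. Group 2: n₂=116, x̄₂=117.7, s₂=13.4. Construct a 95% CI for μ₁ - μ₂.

Difference = -12.1. SE = √(15.3²/53 + 13.4²/116) = 2.442. CI = (-16.89, -7.31)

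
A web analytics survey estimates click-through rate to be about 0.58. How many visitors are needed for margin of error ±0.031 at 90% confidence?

n = z²p(1-p)/E² = 1.645²×0.58×0.42/0.031² = 685.9 → n = 686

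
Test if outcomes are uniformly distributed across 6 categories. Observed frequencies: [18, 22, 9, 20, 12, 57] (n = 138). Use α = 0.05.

Expected = 23 each. χ² = Σ(O-E)²/E = 65.565. df = 5, critical value = 11.07. Reject H₀.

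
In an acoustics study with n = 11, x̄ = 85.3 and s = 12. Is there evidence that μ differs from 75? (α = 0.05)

t = (x̄ - μ₀)/(s/√n) = (85.3 - 75)/(12/√11) = 2.847. df = 10, critical t = ±2.228. Reject H₀.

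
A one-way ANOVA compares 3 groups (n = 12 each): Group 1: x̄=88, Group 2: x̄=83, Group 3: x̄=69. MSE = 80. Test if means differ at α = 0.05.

Grand mean = 80.0. SS_between = 2328.0, MS_between = 1164.0. F = 14.55, F_crit ≈ 3.285. Reject H₀.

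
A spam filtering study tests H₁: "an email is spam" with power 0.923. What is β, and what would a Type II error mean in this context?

β = 1 - power = 1 - 0.923 = 0.077. A Type II error is failing to reject H₀ when H₀ is false (false negative) — here, failing to conclude that an email is spam when in fact it is true. Consequence: a spam email lands in the inbox.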